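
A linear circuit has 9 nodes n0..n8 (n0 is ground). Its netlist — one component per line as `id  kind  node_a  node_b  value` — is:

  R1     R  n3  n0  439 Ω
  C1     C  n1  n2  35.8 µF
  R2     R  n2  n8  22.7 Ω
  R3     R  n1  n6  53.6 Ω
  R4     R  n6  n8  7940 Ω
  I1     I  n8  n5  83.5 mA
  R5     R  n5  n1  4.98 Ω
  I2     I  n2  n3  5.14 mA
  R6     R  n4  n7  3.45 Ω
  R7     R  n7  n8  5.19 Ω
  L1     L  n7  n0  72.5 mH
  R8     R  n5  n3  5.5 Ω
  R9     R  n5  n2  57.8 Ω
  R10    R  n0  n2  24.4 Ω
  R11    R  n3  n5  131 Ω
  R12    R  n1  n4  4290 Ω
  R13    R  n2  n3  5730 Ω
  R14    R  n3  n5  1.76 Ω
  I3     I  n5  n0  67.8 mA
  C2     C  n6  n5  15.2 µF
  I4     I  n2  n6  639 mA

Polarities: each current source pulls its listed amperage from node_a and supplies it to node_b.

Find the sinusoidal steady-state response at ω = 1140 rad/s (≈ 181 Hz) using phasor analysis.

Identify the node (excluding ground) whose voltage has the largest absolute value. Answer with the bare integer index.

6

Element admittances at ω=1140 rad/s:
  Y(R1) = 0.002278+0.000j S between n3,n0
  Y(C1) = 0.000+0.04081j S between n1,n2
  Y(R2) = 0.04405+0.000j S between n2,n8
  Y(R3) = 0.01866+0.000j S between n1,n6
  Y(R4) = 0.0001259+0.000j S between n6,n8
  I1: injects 0.0835 A into n5 (from n8)
  Y(R5) = 0.2008+0.000j S between n5,n1
  I2: injects 0.00514 A into n3 (from n2)
  Y(R6) = 0.2899+0.000j S between n4,n7
  Y(R7) = 0.1927+0.000j S between n7,n8
  Y(L1) = 0.000-0.01210j S between n7,n0
  Y(R8) = 0.1818+0.000j S between n5,n3
  Y(R9) = 0.01730+0.000j S between n5,n2
  Y(R10) = 0.04098+0.000j S between n0,n2
  Y(R11) = 0.007634+0.000j S between n3,n5
  Y(R12) = 0.0002331+0.000j S between n1,n4
  Y(R13) = 0.0001745+0.000j S between n2,n3
  Y(R14) = 0.5682+0.000j S between n3,n5
  I3: injects 0.0678 A into n0 (from n5)
  Y(C2) = 0.000+0.01733j S between n6,n5
  I4: injects 0.639 A into n6 (from n2)
Assemble and solve the 8×8 MNA system:
  V(n1)=3.775-13.32j  V(n2)=-1.520-0.2395j  V(n3)=4.794-10.81j  V(n4)=-2.840-1.365j  V(n5)=4.803-10.84j  V(n6)=21.41-28.56j  V(n7)=-2.846-1.356j  V(n8)=-2.939-1.163j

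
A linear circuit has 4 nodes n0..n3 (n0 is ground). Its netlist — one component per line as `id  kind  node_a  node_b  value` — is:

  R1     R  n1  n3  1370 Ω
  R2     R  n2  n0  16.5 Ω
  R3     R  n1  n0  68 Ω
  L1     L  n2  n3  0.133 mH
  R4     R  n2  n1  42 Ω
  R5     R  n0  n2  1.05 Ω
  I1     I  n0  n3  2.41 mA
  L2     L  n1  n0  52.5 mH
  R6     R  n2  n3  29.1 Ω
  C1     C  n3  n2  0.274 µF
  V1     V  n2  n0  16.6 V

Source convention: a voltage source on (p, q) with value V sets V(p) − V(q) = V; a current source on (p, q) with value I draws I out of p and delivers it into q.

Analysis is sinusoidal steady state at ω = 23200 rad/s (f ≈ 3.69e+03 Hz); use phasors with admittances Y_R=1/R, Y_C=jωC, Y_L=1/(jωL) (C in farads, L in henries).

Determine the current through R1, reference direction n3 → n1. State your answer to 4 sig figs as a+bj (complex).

Element admittances at ω=23200 rad/s:
  Y(R1) = 0.0007299+0.000j S between n1,n3
  Y(R2) = 0.06061+0.000j S between n2,n0
  Y(R3) = 0.01471+0.000j S between n1,n0
  Y(L1) = 0.000-0.3241j S between n2,n3
  Y(R4) = 0.02381+0.000j S between n2,n1
  Y(R5) = 0.9524+0.000j S between n0,n2
  I1: injects 0.00241 A into n3 (from n0)
  Y(L2) = 0.000-0.0008210j S between n1,n0
  Y(R6) = 0.03436+0.000j S between n2,n3
  Y(C1) = 0.000+0.006357j S between n3,n2
  V1: constraint V(n2)−V(n0) = 16.6
Assemble and solve the 4×4 MNA system:
  V(n1)=10.38+0.2169j  V(n2)=16.60+0.000j  V(n3)=16.60-0.006580j
  i(V1)=-16.97+0.005328j

0.004543-0.0001631j A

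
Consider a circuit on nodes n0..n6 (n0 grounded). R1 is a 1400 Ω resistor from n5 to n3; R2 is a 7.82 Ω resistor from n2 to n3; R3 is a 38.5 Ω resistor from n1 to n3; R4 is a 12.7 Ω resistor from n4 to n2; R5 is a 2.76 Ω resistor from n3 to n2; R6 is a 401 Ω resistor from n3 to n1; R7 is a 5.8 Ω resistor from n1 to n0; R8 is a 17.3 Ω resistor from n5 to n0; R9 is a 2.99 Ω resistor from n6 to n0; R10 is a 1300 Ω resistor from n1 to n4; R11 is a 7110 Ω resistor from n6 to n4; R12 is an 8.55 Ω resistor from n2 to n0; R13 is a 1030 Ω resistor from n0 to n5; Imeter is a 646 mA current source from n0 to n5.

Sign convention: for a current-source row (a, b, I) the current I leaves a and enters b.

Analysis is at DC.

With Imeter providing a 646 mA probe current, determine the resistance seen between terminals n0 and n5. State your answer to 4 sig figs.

R_eq = 16.81 Ω

MNA unknowns: 6 node voltages V₁..V_6
R1: Y=0.0007143 on G[5,3]
R2: Y=0.1279 on G[2,3]
R3: Y=0.02597 on G[1,3]
R4: Y=0.07874 on G[4,2]
R5: Y=0.3623 on G[3,2]
R6: Y=0.002494 on G[3,1]
R7: Y=0.1724 on G[1,0]
R8: Y=0.05780 on G[5,0]
R9: Y=0.3344 on G[6,0]
R10: Y=0.0007692 on G[1,4]
R11: Y=0.0001406 on G[6,4]
R12: Y=0.1170 on G[2,0]
R13: Y=0.0009709 on G[0,5]
Imeter: z[0]−=0.646, z[5]+=0.646
solve → V1=0.009323, V2=0.05212, V3=0.06464, V4=0.05162, V5=10.86, V6=2.170e-05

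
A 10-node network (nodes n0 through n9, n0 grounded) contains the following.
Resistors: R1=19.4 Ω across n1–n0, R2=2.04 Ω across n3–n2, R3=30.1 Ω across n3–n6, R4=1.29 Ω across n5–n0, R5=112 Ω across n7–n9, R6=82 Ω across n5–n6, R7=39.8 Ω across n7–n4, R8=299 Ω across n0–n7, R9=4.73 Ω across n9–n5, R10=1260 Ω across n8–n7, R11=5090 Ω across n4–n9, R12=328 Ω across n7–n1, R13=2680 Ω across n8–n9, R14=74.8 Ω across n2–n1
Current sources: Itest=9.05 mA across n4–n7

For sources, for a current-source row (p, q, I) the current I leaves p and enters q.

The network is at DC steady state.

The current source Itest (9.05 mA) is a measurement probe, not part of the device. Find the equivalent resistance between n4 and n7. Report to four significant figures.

Apply KCL at each of the 9 non-ground nodes and solve the resulting linear system.
Node n1: branches {R1, R12, R14} → V_1 = 0.0002209
Node n2: branches {R2, R14} → V_2 = 0.0001201
Node n3: branches {R2, R3} → V_3 = 0.0001174
Node n4: branches {R7, R11, Itest} → V_4 = -0.3530
Node n5: branches {R4, R6, R9} → V_5 = -3.366e-05
Node n6: branches {R3, R6} → V_6 = 7.682e-05
Node n7: branches {R5, R7, R8, R10, R12, Itest} → V_7 = 0.004398
Node n8: branches {R10, R13} → V_8 = 0.002939
Node n9: branches {R5, R9, R11, R13} → V_9 = -0.0001635

R_eq = 39.50 Ω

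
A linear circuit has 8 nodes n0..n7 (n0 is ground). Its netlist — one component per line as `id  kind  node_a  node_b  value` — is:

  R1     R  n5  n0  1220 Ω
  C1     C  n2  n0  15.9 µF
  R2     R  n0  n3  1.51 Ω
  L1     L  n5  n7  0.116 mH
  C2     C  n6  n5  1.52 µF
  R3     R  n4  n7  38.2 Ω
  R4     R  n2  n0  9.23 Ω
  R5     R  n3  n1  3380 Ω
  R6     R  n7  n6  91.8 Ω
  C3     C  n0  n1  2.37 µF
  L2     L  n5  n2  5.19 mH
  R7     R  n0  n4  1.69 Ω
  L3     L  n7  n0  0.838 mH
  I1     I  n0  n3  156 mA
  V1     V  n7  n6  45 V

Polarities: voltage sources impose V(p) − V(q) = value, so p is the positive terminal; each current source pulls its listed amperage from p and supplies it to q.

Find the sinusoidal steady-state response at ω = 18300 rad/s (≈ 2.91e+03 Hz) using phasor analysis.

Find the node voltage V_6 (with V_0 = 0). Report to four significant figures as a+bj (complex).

-45.36+0.09096j V

Element admittances at ω=18300 rad/s:
  Y(R1) = 0.0008197+0.000j S between n5,n0
  Y(C1) = 0.000+0.2910j S between n2,n0
  Y(R2) = 0.6623+0.000j S between n0,n3
  Y(L1) = 0.000-0.4711j S between n5,n7
  Y(C2) = 0.000+0.02782j S between n6,n5
  Y(R3) = 0.02618+0.000j S between n4,n7
  Y(R4) = 0.1083+0.000j S between n2,n0
  Y(R5) = 0.0002959+0.000j S between n3,n1
  Y(R6) = 0.01089+0.000j S between n7,n6
  Y(C3) = 0.000+0.04337j S between n0,n1
  Y(L2) = 0.000-0.01053j S between n5,n2
  Y(R7) = 0.5917+0.000j S between n0,n4
  Y(L3) = 0.000-0.06521j S between n7,n0
  I1: injects 0.156 A into n3 (from n0)
  V1: constraint V(n7)−V(n6) = 45
Assemble and solve the 8×8 MNA system:
  V(n1)=1.095e-05-0.001606j  V(n2)=-0.07738-0.03304j  V(n3)=0.2355-7.172e-07j  V(n4)=-0.01543+0.003854j  V(n5)=2.401+0.08374j  V(n6)=-45.36+0.09096j  V(n7)=-0.3642+0.09096j
  i(V1)=-0.4904-1.329j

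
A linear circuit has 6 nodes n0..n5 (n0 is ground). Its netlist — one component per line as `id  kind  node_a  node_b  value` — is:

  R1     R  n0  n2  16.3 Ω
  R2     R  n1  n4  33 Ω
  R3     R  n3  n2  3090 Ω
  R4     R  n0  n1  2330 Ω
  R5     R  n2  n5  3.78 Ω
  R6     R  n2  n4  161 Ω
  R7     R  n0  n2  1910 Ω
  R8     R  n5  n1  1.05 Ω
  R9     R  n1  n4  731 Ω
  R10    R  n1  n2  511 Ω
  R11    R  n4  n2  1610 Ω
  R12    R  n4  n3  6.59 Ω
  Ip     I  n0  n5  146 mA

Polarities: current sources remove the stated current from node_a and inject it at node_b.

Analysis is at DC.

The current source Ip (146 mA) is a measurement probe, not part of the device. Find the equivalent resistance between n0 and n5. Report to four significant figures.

R_eq = 19.67 Ω

Element admittances at DC:
  Y(R1) = 0.06135 S between n0,n2
  Y(R2) = 0.03030 S between n1,n4
  Y(R3) = 0.0003236 S between n3,n2
  Y(R4) = 0.0004292 S between n0,n1
  Y(R5) = 0.2646 S between n2,n5
  Y(R6) = 0.006211 S between n2,n4
  Y(R7) = 0.0005236 S between n0,n2
  Y(R8) = 0.9524 S between n5,n1
  Y(R9) = 0.001368 S between n1,n4
  Y(R10) = 0.001957 S between n1,n2
  Y(R11) = 0.0006211 S between n4,n2
  Y(R12) = 0.1517 S between n4,n3
  Ip: injects 0.146 A into n5 (from n0)
Assemble and solve the 5×5 MNA system:
  V(n1)=2.866  V(n2)=2.340  V(n3)=2.768  V(n4)=2.769  V(n5)=2.872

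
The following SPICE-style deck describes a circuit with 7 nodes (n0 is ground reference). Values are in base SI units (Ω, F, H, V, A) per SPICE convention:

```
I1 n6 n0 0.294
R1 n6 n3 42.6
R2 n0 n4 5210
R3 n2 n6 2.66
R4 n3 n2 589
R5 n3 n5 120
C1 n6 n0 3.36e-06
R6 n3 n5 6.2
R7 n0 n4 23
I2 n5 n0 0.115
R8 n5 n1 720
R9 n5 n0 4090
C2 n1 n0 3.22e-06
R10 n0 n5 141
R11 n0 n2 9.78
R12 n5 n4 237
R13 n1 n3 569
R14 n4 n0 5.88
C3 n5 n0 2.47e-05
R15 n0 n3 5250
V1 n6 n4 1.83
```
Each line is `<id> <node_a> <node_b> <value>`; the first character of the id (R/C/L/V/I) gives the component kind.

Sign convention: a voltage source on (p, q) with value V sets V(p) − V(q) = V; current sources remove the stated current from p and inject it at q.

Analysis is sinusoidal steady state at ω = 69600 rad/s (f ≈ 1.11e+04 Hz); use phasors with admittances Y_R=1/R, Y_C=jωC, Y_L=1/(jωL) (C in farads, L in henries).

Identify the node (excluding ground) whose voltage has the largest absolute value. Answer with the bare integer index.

4

Apply KCL at each of the 6 non-ground nodes and solve the resulting linear system.
Node n1: branches {R8, C2, R13} → V_1 = 0.0007336-0.0001553j
Node n2: branches {R3, R4, R11} → V_2 = 0.1694-0.1194j
Node n3: branches {R1, R4, R5, R6, R13, R15} → V_3 = 0.02405+0.03947j
Node n4: branches {R2, R7, R12, R14, V1} → V_4 = -1.614-0.1526j
Node n5: branches {R5, R6, I2, R8, R9, R10, R12, C3} → V_5 = -0.003711+0.06809j
Node n6: branches {I1, R1, R3, C1, V1} → V_6 = 0.2161-0.1526j
Source currents: i(V1)=-0.3518-0.03354j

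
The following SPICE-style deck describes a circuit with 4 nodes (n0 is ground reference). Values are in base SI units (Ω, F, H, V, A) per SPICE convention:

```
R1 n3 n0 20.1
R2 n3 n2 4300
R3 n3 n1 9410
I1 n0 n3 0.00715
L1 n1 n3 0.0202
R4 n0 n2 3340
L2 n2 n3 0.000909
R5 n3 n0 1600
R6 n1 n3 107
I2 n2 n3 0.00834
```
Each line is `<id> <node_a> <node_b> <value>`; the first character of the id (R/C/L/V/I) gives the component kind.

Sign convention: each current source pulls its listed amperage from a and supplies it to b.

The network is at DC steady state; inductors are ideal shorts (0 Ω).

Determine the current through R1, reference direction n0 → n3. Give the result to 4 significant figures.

-0.007020 A

Element admittances at DC:
  Y(R1) = 0.04975 S between n3,n0
  Y(R2) = 0.0002326 S between n3,n2
  Y(R3) = 0.0001063 S between n3,n1
  I1: injects 0.00715 A into n3 (from n0)
  L1: short n1↔n3 (DC inductor)
  Y(R4) = 0.0002994 S between n0,n2
  L2: short n2↔n3 (DC inductor)
  Y(R5) = 0.0006250 S between n3,n0
  Y(R6) = 0.009346 S between n1,n3
  I2: injects 0.00834 A into n3 (from n2)
Assemble and solve the 5×5 MNA system:
  V(n1)=0.1411  V(n2)=0.1411  V(n3)=0.1411
  i(L1)=0.000  i(L2)=-0.008382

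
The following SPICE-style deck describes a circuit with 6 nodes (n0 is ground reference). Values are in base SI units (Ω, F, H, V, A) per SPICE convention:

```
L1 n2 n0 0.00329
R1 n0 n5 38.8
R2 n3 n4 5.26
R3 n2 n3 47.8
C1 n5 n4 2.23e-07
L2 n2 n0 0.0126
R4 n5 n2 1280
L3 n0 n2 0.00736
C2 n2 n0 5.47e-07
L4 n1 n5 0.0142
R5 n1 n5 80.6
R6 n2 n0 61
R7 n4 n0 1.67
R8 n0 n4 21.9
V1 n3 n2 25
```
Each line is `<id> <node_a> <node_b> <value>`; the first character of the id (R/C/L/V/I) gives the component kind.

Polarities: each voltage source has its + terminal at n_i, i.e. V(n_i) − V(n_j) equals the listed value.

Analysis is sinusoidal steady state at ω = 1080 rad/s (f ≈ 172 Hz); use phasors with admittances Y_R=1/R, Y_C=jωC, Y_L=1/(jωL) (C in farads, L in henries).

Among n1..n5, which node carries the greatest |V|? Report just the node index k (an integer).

3

MNA unknowns: 5 node voltages V₁..V_5 plus 1 source current (V1)
L1: Y=0.000-0.2814j on G[2,0]
R1: Y=0.02577+0.000j on G[0,5]
R2: Y=0.1901+0.000j on G[3,4]
R3: Y=0.02092+0.000j on G[2,3]
C1: Y=0.000+0.0002408j on G[5,4]
L2: Y=0.000-0.07349j on G[2,0]
R4: Y=0.0007813+0.000j on G[5,2]
L3: Y=0.000-0.1258j on G[0,2]
C2: Y=0.000+0.0005908j on G[2,0]
L4: Y=0.000-0.06521j on G[1,5]
R5: Y=0.01241+0.000j on G[1,5]
R6: Y=0.01639+0.000j on G[2,0]
R7: Y=0.5988+0.000j on G[4,0]
R8: Y=0.04566+0.000j on G[0,4]
V1: row V3−V2=25, i_V1 at 3,2
solve → V1=-0.05600-0.1541j, V2=-2.337-6.846j, V3=22.66-6.846j, V4=5.162-1.561j, V5=-0.05600-0.1541j
aux → i_V1=-3.850+1.005j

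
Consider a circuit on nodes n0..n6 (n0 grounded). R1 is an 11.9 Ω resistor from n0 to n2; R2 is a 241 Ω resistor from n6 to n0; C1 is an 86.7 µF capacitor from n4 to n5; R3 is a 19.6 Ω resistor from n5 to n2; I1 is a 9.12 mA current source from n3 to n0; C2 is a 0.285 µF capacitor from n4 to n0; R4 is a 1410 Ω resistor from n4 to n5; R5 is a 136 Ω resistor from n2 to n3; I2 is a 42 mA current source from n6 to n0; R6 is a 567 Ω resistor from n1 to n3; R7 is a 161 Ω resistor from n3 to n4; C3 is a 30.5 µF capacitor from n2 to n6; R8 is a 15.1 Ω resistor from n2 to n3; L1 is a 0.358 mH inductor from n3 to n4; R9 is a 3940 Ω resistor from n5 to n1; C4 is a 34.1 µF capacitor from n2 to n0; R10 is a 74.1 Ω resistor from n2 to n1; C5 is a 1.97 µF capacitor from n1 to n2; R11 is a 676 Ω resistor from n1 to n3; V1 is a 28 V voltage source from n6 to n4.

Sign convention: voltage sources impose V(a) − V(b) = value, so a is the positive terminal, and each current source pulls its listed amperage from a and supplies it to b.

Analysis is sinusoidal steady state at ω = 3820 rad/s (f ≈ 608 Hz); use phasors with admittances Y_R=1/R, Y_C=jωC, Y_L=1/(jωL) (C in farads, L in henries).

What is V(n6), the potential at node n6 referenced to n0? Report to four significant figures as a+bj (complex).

14.67-12.26j V

Apply KCL at each of the 6 non-ground nodes and solve the resulting linear system.
Node n1: branches {R6, R9, R10, C5, R11} → V_1 = -3.433-0.05686j
Node n2: branches {R1, R3, R5, C3, R8, C4, R10, C5} → V_2 = -0.08403+0.9081j
Node n3: branches {I1, R5, R6, R7, R8, L1, R11} → V_3 = -14.53-10.76j
Node n4: branches {C1, C2, R4, R7, L1, V1} → V_4 = -13.33-12.26j
Node n5: branches {C1, R3, R4, R9} → V_5 = -11.02-13.94j
Node n6: branches {R2, I2, C3, V1} → V_6 = 14.67-12.26j
Source currents: i(V1)=-1.637-1.669j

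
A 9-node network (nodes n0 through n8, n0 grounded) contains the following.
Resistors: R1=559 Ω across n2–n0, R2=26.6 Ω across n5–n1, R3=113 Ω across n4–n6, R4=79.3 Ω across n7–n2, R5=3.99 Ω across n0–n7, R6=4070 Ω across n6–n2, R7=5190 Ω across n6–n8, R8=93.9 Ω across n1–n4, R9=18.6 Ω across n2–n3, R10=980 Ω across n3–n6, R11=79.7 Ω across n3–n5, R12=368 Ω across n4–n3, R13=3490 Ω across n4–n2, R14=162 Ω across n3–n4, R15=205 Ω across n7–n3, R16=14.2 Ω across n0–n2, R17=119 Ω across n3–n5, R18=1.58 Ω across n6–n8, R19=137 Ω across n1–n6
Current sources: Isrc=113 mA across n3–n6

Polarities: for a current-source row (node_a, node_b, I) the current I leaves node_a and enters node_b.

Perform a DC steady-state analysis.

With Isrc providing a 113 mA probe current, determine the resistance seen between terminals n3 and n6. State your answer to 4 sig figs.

R_eq = 94.35 Ω

Element admittances at DC:
  Y(R1) = 0.001789 S between n2,n0
  Y(R2) = 0.03759 S between n5,n1
  Y(R3) = 0.008850 S between n4,n6
  Y(R4) = 0.01261 S between n7,n2
  Y(R5) = 0.2506 S between n0,n7
  Y(R6) = 0.0002457 S between n6,n2
  Y(R7) = 0.0001927 S between n6,n8
  Y(R8) = 0.01065 S between n1,n4
  Y(R9) = 0.05376 S between n2,n3
  Y(R10) = 0.001020 S between n3,n6
  Y(R11) = 0.01255 S between n3,n5
  Y(R12) = 0.002717 S between n4,n3
  Y(R13) = 0.0002865 S between n4,n2
  Y(R14) = 0.006173 S between n3,n4
  Y(R15) = 0.004878 S between n7,n3
  Y(R16) = 0.07042 S between n0,n2
  Y(R17) = 0.008403 S between n3,n5
  Y(R18) = 0.6329 S between n6,n8
  Y(R19) = 0.007299 S between n1,n6
  Isrc: injects 0.113 A into n6 (from n3)
Assemble and solve the 8×8 MNA system:
  V(n1)=4.048  V(n2)=0.003500  V(n3)=-0.06447  V(n4)=4.754  V(n5)=2.576  V(n6)=10.60  V(n7)=-0.001008  V(n8)=10.60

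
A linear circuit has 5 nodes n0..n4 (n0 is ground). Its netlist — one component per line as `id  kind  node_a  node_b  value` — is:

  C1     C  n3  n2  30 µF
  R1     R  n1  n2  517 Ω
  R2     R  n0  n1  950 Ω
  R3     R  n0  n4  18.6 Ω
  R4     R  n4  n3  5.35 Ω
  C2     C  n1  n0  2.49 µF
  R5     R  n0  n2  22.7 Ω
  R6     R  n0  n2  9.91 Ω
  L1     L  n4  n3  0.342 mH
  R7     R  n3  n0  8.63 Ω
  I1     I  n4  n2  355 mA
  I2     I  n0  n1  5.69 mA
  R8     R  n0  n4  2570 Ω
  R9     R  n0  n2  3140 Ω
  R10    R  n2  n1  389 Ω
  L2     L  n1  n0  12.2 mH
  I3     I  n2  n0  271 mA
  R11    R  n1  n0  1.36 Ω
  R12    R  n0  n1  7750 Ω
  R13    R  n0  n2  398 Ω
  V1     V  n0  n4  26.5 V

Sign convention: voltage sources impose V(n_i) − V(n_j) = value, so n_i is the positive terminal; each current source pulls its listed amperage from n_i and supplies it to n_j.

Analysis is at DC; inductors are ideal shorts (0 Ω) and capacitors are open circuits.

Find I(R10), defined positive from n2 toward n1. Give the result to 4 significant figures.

0.001418 A

MNA unknowns: 4 node voltages V₁..V_4 plus 3 source currents (L1, L2, V1)
C1: Y=0.000 on G[3,2]
R1: Y=0.001934 on G[1,2]
R2: Y=0.001053 on G[0,1]
R3: Y=0.05376 on G[0,4]
R4: Y=0.1869 on G[4,3]
C2: Y=0.000 on G[1,0]
R5: Y=0.04405 on G[0,2]
R6: Y=0.1009 on G[0,2]
L1: row V4−V3=0, i_L1 at 4,3
R7: Y=0.1159 on G[3,0]
I1: z[4]−=0.355, z[2]+=0.355
I2: z[0]−=0.00569, z[1]+=0.00569
R8: Y=0.0003891 on G[0,4]
R9: Y=0.0003185 on G[0,2]
R10: Y=0.002571 on G[2,1]
L2: row V1−V0=0, i_L2 at 1,0
I3: z[2]−=0.271, z[0]+=0.271
R11: Y=0.7353 on G[1,0]
R12: Y=0.0001290 on G[0,1]
R13: Y=0.002513 on G[0,2]
V1: row V0−V4=26.5, i_V1 at 0,4
solve → V1=0.000, V2=0.5516, V3=-26.50, V4=-26.50
aux → i_L1=-3.071, i_L2=0.008175, i_V1=-4.151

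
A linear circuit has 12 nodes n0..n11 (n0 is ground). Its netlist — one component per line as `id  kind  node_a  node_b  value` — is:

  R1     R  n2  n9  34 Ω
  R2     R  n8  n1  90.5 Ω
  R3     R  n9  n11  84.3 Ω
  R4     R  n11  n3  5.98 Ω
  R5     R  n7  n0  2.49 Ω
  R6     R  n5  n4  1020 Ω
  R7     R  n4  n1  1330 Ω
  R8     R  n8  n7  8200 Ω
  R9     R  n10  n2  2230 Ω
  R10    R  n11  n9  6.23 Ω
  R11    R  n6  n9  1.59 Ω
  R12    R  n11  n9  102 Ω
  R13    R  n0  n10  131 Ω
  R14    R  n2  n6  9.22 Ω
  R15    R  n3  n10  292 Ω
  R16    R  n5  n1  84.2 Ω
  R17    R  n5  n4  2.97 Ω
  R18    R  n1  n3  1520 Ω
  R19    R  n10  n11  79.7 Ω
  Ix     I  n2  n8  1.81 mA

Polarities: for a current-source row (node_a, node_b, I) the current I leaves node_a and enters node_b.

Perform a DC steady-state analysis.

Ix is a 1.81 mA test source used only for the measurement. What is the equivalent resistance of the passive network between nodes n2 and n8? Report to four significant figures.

R_eq = 1369. Ω

Apply KCL at each of the 11 non-ground nodes and solve the resulting linear system.
Node n1: branches {R2, R7, R16, R18} → V_1 = 2.259
Node n2: branches {R1, R9, R14, Ix} → V_2 = -0.08184
Node n3: branches {R4, R15, R18} → V_3 = -0.04805
Node n4: branches {R6, R7, R17} → V_4 = 2.259
Node n5: branches {R6, R16, R17} → V_5 = 2.259
Node n6: branches {R11, R14} → V_6 = -0.06932
Node n7: branches {R5, R8} → V_7 = 0.0007275
Node n8: branches {R2, R8, Ix} → V_8 = 2.396
Node n9: branches {R1, R3, R10, R11, R12} → V_9 = -0.06716
Node n10: branches {R9, R13, R15, R19} → V_10 = -0.03827
Node n11: branches {R3, R4, R10, R12, R19} → V_11 = -0.05733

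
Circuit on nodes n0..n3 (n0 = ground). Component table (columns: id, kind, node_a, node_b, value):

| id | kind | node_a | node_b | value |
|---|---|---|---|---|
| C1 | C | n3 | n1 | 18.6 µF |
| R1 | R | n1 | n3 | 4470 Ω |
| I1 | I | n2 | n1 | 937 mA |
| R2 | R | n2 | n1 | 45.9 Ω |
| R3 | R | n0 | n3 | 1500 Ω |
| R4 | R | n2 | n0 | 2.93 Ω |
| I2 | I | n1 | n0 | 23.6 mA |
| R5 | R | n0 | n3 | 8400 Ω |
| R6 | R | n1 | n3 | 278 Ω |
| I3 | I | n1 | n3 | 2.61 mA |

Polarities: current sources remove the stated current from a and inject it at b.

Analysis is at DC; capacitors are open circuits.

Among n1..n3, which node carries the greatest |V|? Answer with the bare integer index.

1

Element admittances at DC:
  Y(C1) = 0.000 S between n3,n1
  Y(R1) = 0.0002237 S between n1,n3
  I1: injects 0.937 A into n1 (from n2)
  Y(R2) = 0.02179 S between n2,n1
  Y(R3) = 0.0006667 S between n0,n3
  Y(R4) = 0.3413 S between n2,n0
  I2: injects 0.0236 A into n0 (from n1)
  Y(R5) = 0.0001190 S between n0,n3
  Y(R6) = 0.003597 S between n1,n3
  I3: injects 0.00261 A into n3 (from n1)
Assemble and solve the 3×3 MNA system:
  V(n1)=40.54  V(n2)=-0.1479  V(n3)=34.20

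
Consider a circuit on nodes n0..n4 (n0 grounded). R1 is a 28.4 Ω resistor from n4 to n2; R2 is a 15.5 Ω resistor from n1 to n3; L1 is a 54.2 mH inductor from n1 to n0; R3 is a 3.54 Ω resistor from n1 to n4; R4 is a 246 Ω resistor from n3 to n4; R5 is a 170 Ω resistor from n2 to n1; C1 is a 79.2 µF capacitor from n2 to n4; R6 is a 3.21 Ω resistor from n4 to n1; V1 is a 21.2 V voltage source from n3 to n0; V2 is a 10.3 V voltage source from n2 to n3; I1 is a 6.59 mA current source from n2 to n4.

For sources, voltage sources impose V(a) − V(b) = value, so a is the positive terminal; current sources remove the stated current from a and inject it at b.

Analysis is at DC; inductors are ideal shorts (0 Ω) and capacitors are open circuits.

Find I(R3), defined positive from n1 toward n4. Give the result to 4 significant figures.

-0.5361 A

Element admittances at DC:
  Y(R1) = 0.03521 S between n4,n2
  Y(R2) = 0.06452 S between n1,n3
  L1: short n1↔n0 (DC inductor)
  Y(R3) = 0.2825 S between n1,n4
  Y(R4) = 0.004065 S between n3,n4
  Y(R5) = 0.005882 S between n2,n1
  Y(C1) = 0.000 S between n2,n4
  Y(R6) = 0.3115 S between n4,n1
  V1: constraint V(n3)−V(n0) = 21.2
  V2: constraint V(n2)−V(n3) = 10.3
  I1: injects 0.00659 A into n4 (from n2)
Assemble and solve the 7×7 MNA system:
  V(n1)=0.000  V(n2)=31.50  V(n3)=21.20  V(n4)=1.898
  i(L1)=2.680  i(V1)=-2.680  i(V2)=-1.234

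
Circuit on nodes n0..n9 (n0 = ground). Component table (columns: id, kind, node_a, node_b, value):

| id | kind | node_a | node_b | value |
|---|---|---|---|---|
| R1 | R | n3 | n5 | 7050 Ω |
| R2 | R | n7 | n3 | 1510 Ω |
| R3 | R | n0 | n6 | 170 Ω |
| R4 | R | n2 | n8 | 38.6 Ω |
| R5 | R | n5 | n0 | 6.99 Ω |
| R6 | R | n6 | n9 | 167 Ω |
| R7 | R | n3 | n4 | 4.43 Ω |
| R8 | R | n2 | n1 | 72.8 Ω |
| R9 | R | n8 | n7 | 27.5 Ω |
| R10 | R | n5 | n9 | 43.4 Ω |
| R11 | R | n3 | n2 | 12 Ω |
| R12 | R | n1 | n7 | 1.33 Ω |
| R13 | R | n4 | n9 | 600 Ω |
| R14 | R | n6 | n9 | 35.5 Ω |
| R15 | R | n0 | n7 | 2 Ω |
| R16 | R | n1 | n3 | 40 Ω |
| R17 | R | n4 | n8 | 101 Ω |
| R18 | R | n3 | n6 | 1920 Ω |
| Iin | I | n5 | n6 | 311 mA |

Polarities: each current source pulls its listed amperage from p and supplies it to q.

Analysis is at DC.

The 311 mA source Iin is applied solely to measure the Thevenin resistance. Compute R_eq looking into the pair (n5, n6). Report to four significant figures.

Apply KCL at each of the 9 non-ground nodes and solve the resulting linear system.
Node n1: branches {R8, R12, R16} → V_1 = 0.05794
Node n2: branches {R4, R8, R11} → V_2 = 0.3481
Node n3: branches {R1, R2, R7, R11, R16, R18} → V_3 = 0.4384
Node n4: branches {R7, R13, R17} → V_4 = 0.4832
Node n5: branches {R1, R5, R10, Iin} → V_5 = -0.7381
Node n6: branches {R3, R6, R14, R18, Iin} → V_6 = 14.55
Node n7: branches {R2, R9, R12, R15} → V_7 = 0.03999
Node n8: branches {R4, R9, R17} → V_8 = 0.2114
Node n9: branches {R6, R10, R13, R14} → V_9 = 8.169

R_eq = 49.17 Ω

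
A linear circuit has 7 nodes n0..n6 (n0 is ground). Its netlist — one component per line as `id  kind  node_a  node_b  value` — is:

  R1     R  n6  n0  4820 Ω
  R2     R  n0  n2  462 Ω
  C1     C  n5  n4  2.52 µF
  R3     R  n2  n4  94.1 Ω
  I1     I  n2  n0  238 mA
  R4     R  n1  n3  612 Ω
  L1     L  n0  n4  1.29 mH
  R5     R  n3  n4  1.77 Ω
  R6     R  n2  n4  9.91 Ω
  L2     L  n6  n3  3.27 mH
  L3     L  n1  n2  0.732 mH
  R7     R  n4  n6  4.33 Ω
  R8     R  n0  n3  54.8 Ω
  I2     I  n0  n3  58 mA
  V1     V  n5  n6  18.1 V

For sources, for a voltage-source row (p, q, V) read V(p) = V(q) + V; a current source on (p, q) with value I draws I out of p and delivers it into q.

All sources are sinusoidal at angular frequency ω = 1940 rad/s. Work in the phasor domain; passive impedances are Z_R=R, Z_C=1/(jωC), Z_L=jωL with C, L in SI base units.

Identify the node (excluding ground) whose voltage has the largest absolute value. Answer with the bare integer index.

5

Element admittances at ω=1940 rad/s:
  Y(R1) = 0.0002075+0.000j S between n6,n0
  Y(R2) = 0.002165+0.000j S between n0,n2
  Y(C1) = 0.000+0.004889j S between n5,n4
  Y(R3) = 0.01063+0.000j S between n2,n4
  I1: injects 0.238 A into n0 (from n2)
  Y(R4) = 0.001634+0.000j S between n1,n3
  Y(L1) = 0.000-0.3996j S between n0,n4
  Y(R5) = 0.5650+0.000j S between n3,n4
  Y(R6) = 0.1009+0.000j S between n2,n4
  Y(L2) = 0.000-0.1576j S between n6,n3
  Y(L3) = 0.000-0.7042j S between n1,n2
  Y(R7) = 0.2309+0.000j S between n4,n6
  Y(R8) = 0.01825+0.000j S between n0,n3
  I2: injects 0.058 A into n3 (from n0)
  V1: constraint V(n5)−V(n6) = 18.1
Assemble and solve the 7×7 MNA system:
  V(n1)=-2.087-0.4266j  V(n2)=-2.087-0.4314j  V(n3)=0.0001628-0.4651j  V(n4)=-0.02396-0.4392j  V(n5)=18.25-0.7250j  V(n6)=0.1472-0.7250j
  i(V1)=-0.001397-0.08932j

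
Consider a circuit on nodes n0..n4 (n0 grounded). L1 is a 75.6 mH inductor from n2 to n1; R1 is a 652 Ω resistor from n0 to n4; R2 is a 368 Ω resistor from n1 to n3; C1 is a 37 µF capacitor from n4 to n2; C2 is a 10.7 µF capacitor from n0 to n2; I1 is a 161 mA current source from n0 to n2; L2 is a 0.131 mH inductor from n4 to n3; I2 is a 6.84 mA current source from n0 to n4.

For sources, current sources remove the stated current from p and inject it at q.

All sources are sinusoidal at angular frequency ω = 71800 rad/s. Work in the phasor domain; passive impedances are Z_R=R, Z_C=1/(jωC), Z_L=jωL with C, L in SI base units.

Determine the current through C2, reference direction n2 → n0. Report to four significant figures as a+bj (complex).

MNA unknowns: 4 node voltages V₁..V_4
L1: Y=0.000-0.0001842j on G[2,1]
R1: Y=0.001534+0.000j on G[0,4]
R2: Y=0.002717+0.000j on G[1,3]
C1: Y=0.000+2.657j on G[4,2]
C2: Y=0.000+0.7683j on G[0,2]
I1: z[0]−=0.161, z[2]+=0.161
L2: Y=0.000-0.1063j on G[4,3]
I2: z[0]−=0.00684, z[4]+=0.00684
solve → V1=0.0007413-0.2210j, V2=0.0004413-0.2185j, V3=0.0005684-0.2210j, V4=0.0005689-0.2210j

0.1678+0.0003390j A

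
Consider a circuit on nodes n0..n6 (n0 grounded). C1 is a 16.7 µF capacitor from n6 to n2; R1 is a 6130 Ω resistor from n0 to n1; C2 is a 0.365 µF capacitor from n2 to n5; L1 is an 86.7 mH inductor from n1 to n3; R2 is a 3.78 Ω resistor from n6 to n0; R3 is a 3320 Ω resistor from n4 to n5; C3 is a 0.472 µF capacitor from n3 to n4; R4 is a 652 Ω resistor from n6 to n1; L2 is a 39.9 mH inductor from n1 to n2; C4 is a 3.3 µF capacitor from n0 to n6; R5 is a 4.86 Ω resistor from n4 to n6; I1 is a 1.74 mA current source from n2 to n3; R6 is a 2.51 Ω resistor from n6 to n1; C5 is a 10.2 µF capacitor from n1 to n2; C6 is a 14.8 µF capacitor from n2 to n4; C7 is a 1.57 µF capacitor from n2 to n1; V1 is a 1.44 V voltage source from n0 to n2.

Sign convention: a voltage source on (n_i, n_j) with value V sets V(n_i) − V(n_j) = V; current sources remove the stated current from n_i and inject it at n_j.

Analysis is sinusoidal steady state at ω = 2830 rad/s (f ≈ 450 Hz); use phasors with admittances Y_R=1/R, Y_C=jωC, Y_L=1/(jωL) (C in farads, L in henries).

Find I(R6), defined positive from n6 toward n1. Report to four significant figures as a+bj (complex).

0.01038+0.02839j A

Apply KCL at each of the 6 non-ground nodes and solve the resulting linear system.
Node n1: branches {R1, L1, R4, L2, R6, C5, C7} → V_1 = -0.2806-0.5450j
Node n2: branches {C1, C2, L2, I1, C5, C6, C7, V1} → V_2 = -1.440+0.000j
Node n3: branches {L1, C3, I1} → V_3 = -0.2219+0.1576j
Node n4: branches {R3, C3, R5, C6} → V_4 = -0.4008-0.6836j
Node n5: branches {C2, R3} → V_5 = -1.542-0.3329j
Node n6: branches {C1, R2, R4, C4, R5, R6} → V_6 = -0.2545-0.4738j
Source currents: i(V1)=-0.06295-0.1278j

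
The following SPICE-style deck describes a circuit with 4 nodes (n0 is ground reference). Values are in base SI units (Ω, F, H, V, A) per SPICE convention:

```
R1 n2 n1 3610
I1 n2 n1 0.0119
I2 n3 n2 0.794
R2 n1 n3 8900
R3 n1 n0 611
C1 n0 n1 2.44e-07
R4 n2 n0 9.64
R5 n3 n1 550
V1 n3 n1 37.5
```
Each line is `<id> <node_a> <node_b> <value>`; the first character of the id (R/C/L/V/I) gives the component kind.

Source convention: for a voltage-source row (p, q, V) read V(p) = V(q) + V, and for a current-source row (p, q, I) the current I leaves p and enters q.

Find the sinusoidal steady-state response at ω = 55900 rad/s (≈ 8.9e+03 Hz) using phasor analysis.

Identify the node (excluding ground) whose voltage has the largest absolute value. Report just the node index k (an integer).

3

Element admittances at ω=55900 rad/s:
  Y(R1) = 0.0002770+0.000j S between n2,n1
  I1: injects 0.0119 A into n1 (from n2)
  I2: injects 0.794 A into n2 (from n3)
  Y(R2) = 0.0001124+0.000j S between n1,n3
  Y(R3) = 0.001637+0.000j S between n1,n0
  Y(C1) = 0.000+0.01364j S between n0,n1
  Y(R4) = 0.1037+0.000j S between n2,n0
  Y(R5) = 0.001818+0.000j S between n3,n1
  V1: constraint V(n3)−V(n1) = 37.5
Assemble and solve the 4×4 MNA system:
  V(n1)=-7.866+56.08j  V(n2)=7.498+0.1494j  V(n3)=29.63+56.08j
  i(V1)=-0.8664+0.000j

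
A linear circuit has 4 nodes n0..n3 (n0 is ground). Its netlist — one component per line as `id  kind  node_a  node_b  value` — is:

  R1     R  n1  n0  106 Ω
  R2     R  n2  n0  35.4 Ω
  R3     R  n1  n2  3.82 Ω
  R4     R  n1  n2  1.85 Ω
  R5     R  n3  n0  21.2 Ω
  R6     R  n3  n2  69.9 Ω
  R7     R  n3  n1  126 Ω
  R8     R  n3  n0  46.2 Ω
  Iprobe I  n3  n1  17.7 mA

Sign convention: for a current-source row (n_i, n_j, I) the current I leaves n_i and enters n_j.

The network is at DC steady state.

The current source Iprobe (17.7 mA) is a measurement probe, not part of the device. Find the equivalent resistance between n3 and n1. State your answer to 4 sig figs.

Element admittances at DC:
  Y(R1) = 0.009434 S between n1,n0
  Y(R2) = 0.02825 S between n2,n0
  Y(R3) = 0.2618 S between n1,n2
  Y(R4) = 0.5405 S between n1,n2
  Y(R5) = 0.04717 S between n3,n0
  Y(R6) = 0.01431 S between n3,n2
  Y(R7) = 0.007937 S between n3,n1
  Y(R8) = 0.02165 S between n3,n0
  Iprobe: injects 0.0177 A into n1 (from n3)
Assemble and solve the 3×3 MNA system:
  V(n1)=0.2564  V(n2)=0.2412  V(n3)=-0.1341

R_eq = 22.06 Ω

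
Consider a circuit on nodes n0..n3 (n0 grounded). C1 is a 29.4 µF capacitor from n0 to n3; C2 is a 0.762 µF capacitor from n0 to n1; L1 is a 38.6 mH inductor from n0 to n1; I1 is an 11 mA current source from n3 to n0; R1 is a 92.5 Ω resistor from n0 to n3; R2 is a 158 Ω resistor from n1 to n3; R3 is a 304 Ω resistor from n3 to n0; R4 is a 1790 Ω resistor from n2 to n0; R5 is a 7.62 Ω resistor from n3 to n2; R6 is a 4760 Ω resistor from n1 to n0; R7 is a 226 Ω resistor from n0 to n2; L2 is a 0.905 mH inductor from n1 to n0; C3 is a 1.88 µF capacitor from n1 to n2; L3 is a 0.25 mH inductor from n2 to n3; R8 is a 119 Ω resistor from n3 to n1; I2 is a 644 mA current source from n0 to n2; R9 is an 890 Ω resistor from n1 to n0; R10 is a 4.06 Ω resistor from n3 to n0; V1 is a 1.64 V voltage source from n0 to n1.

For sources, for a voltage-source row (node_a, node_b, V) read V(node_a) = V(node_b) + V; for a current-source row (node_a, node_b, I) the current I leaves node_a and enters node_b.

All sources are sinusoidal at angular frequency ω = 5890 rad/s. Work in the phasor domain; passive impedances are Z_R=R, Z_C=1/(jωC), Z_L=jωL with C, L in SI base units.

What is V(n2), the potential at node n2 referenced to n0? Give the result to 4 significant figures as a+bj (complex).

Element admittances at ω=5890 rad/s:
  Y(C1) = 0.000+0.1732j S between n0,n3
  Y(C2) = 0.000+0.004488j S between n0,n1
  Y(L1) = 0.000-0.004398j S between n0,n1
  I1: injects 0.011 A into n0 (from n3)
  Y(R1) = 0.01081+0.000j S between n0,n3
  Y(R2) = 0.006329+0.000j S between n1,n3
  Y(R3) = 0.003289+0.000j S between n3,n0
  Y(R4) = 0.0005587+0.000j S between n2,n0
  Y(R5) = 0.1312+0.000j S between n3,n2
  Y(R6) = 0.0002101+0.000j S between n1,n0
  Y(R7) = 0.004425+0.000j S between n0,n2
  Y(L2) = 0.000-0.1876j S between n1,n0
  Y(C3) = 0.000+0.01107j S between n1,n2
  Y(L3) = 0.000-0.6791j S between n2,n3
  Y(R8) = 0.008403+0.000j S between n3,n1
  I2: injects 0.644 A into n2 (from n0)
  Y(R9) = 0.001124+0.000j S between n1,n0
  Y(R10) = 0.2463+0.000j S between n3,n0
  V1: constraint V(n0)−V(n1) = 1.64
Assemble and solve the 4×4 MNA system:
  V(n1)=-1.640+0.000j  V(n2)=1.723-0.1856j  V(n3)=1.498-1.075j
  i(V1)=-0.05047+0.2861j

1.723-0.1856j V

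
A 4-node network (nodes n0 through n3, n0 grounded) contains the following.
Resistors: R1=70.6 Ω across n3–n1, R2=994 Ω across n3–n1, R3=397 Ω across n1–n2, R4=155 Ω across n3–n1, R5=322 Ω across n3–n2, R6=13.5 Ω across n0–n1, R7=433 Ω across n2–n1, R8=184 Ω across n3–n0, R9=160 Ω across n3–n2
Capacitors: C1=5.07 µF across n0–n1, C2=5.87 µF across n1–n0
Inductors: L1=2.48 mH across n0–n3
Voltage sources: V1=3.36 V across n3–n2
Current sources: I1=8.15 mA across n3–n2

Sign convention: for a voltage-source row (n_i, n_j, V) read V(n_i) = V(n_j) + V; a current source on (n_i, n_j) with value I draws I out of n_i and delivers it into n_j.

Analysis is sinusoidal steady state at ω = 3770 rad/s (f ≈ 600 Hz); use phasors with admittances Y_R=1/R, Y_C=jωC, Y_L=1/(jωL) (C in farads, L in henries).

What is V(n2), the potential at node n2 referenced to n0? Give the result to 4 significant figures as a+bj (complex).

-3.345+0.1166j V

MNA unknowns: 3 node voltages V₁..V_3 plus 1 source current (V1)
R1: Y=0.01416+0.000j on G[3,1]
R2: Y=0.001006+0.000j on G[3,1]
R3: Y=0.002519+0.000j on G[1,2]
R4: Y=0.006452+0.000j on G[3,1]
C1: Y=0.000+0.01911j on G[0,1]
R5: Y=0.003106+0.000j on G[3,2]
R6: Y=0.07407+0.000j on G[0,1]
L1: Y=0.000-0.1070j on G[0,3]
R7: Y=0.002309+0.000j on G[2,1]
R8: Y=0.005435+0.000j on G[3,0]
C2: Y=0.000+0.02213j on G[1,0]
R9: Y=0.006250+0.000j on G[3,2]
V1: row V3−V2=3.36, i_V1 at 3,2
I1: z[3]−=0.00815, z[2]+=0.00815
solve → V1=-0.1241+0.08160j, V2=-3.345+0.1166j, V3=0.01460+0.1166j
aux → i_V1=-0.05514+0.0001692j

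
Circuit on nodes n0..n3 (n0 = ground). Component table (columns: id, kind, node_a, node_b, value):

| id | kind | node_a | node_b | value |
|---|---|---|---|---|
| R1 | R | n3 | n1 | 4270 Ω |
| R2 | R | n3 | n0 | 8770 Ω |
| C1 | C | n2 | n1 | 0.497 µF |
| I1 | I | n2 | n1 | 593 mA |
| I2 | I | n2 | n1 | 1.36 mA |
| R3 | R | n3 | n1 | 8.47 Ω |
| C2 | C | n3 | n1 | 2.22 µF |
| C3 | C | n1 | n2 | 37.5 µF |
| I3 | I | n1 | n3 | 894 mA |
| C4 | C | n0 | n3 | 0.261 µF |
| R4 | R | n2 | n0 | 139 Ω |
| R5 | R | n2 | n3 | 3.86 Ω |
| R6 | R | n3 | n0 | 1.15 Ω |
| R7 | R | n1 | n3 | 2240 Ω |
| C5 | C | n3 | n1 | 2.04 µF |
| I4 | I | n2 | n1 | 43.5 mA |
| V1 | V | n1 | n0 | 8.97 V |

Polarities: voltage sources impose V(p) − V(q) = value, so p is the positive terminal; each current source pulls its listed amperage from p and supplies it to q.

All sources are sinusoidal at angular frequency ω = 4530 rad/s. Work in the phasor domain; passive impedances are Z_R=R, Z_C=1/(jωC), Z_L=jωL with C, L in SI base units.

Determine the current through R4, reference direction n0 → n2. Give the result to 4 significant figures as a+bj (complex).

-0.02139-0.03585j A

MNA unknowns: 3 node voltages V₁..V_3 plus 1 source current (V1)
R1: Y=0.0002342+0.000j on G[3,1]
R2: Y=0.0001140+0.000j on G[3,0]
C1: Y=0.000+0.002251j on G[2,1]
I1: z[2]−=0.593, z[1]+=0.593
I2: z[2]−=0.00136, z[1]+=0.00136
R3: Y=0.1181+0.000j on G[3,1]
C2: Y=0.000+0.01006j on G[3,1]
C3: Y=0.000+0.1699j on G[1,2]
I3: z[1]−=0.894, z[3]+=0.894
C4: Y=0.000+0.001182j on G[0,3]
R4: Y=0.007194+0.000j on G[2,0]
R5: Y=0.2591+0.000j on G[2,3]
R6: Y=0.8696+0.000j on G[3,0]
R7: Y=0.0004464+0.000j on G[1,3]
C5: Y=0.000+0.009241j on G[3,1]
I4: z[2]−=0.0435, z[1]+=0.0435
V1: row V1−V0=8.97, i_V1 at 1,0
solve → V1=8.970+0.000j, V2=2.973+4.984j, V3=2.207+1.137j
aux → i_V1=-1.939-1.028j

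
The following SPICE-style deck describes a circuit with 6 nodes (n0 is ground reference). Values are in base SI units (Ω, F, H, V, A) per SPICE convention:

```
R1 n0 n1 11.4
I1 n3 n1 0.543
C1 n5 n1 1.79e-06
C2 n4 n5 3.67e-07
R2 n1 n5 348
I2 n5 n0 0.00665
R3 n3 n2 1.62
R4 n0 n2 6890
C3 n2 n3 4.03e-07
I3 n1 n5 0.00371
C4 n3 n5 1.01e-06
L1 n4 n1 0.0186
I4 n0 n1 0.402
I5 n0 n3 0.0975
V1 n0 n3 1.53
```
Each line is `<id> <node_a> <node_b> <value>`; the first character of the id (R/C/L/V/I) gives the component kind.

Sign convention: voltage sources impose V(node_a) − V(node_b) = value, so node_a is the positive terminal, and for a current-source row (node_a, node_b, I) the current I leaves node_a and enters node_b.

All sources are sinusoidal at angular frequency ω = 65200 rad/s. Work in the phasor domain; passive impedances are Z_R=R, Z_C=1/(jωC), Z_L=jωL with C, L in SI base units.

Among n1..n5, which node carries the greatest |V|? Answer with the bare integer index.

Apply KCL at each of the 5 non-ground nodes and solve the resulting linear system.
Node n1: branches {R1, I1, C1, R2, I3, L1, I4} → V_1 = 8.401-4.733j
Node n2: branches {R3, R4, C3} → V_2 = -1.530-1.528e-05j
Node n3: branches {I1, R3, C3, C4, I5, V1} → V_3 = -1.530+0.000j
Node n4: branches {C2, L1} → V_4 = 4.646-2.999j
Node n5: branches {C1, C2, R2, I2, I3, C4} → V_5 = 4.775-3.059j
Source currents: i(V1)=0.2438-0.4152j

1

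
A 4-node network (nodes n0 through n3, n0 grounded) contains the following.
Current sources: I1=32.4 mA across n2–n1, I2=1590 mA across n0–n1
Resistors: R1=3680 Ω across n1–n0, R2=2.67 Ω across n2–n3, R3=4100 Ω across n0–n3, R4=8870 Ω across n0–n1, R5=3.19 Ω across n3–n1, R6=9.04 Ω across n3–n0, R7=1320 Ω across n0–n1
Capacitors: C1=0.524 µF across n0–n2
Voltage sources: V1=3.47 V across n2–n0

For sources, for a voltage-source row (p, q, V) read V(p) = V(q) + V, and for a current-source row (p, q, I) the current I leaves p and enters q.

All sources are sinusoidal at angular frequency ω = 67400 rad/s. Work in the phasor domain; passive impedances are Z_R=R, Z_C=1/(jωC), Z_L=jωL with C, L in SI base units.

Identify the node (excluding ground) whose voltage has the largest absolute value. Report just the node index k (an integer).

1

MNA unknowns: 3 node voltages V₁..V_3 plus 1 source current (V1)
I1: z[2]−=0.0324, z[1]+=0.0324
I2: z[0]−=1.59, z[1]+=1.59
R1: Y=0.0002717+0.000j on G[1,0]
R2: Y=0.3745+0.000j on G[2,3]
R3: Y=0.0002439+0.000j on G[0,3]
R4: Y=0.0001127+0.000j on G[0,1]
R5: Y=0.3135+0.000j on G[3,1]
R6: Y=0.1106+0.000j on G[3,0]
C1: Y=0.000+0.03532j on G[0,2]
R7: Y=0.0007576+0.000j on G[0,1]
V1: row V2−V0=3.47, i_V1 at 2,0
solve → V1=11.13+0.000j, V2=3.470+0.000j, V3=5.994+0.000j
aux → i_V1=0.9128-0.1226j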